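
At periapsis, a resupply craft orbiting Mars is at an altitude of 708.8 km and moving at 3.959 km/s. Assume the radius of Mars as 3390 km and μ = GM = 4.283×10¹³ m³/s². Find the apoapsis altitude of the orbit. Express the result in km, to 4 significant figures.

apoapsis altitude ≈ 8905 km

r_p = 3390 + 708.8 = 4098.8 km = 4.099×10⁶ m.
Specific energy ε = v²/2 − μ/r = -2.613×10⁶ J/kg, so a = −μ/(2ε) = 8.197×10⁶ m.
The apsides satisfy r_p + r_a = 2a, so the apoapsis radius is 2a − r_p = 1.230×10⁷ m = 12295 km.
Apoapsis altitude = 12295 − 3390 = 8905.1 km.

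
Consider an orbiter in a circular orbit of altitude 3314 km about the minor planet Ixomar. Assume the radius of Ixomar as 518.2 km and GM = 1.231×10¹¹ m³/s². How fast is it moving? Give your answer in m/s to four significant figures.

r = 518.2 + 3314 = 3832.2 km = 3.8322×10⁶ m.
For a circular orbit v = √(μ/r) = √(1.231×10¹¹ / 3.832×10⁶) = √(3.212×10⁴) = 179.2 m/s.

v ≈ 179.2 m/s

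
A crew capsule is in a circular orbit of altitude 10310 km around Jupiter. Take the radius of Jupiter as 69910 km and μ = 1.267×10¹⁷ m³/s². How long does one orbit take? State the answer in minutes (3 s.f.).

r = 69910 + 10310 = 80220 km = 8.0220×10⁷ m.
Kepler's third law: T = 2π√(r³/μ) = 2π√((8.022×10⁷)³ / 1.267×10¹⁷).
r³/μ = 4.074×10⁶ s², so T = 2π × 2.019×10³ = 1.268×10⁴ s.
Converting: 1.268×10⁴ s ÷ 60.00 = 211.4 minutes.

T ≈ 211 minutes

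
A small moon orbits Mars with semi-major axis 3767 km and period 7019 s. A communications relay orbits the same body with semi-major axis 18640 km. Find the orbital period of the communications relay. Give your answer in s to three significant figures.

T₂ ≈ 77300 s

Kepler's third law: T² ∝ a³, so T₂ = T₁ (a₂/a₁)^(3/2).
a₂/a₁ = 4.948, (a₂/a₁)^(3/2) = 11.01.
T₂ = 7019 × 11.01 = 77260 s.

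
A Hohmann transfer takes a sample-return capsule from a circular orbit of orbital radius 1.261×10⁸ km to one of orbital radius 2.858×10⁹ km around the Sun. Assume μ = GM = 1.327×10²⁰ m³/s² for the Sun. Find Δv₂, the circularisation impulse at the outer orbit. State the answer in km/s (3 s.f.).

r₁ = 1.261×10⁸ km = 1.261×10¹¹ m.
r₂ = 2.858×10⁹ km = 2.858×10¹² m.
Transfer ellipse a_t = (r₁ + r₂)/2 = 1.492×10¹² m.
At r₁: circular v_c1 = √(μ/r₁) = 32440 m/s; transfer-perihelion v_p = √[μ(2/r₁ − 1/a_t)] = 44900 m/s.
At r₂: circular v_c2 = √(μ/r₂) = 6814 m/s; transfer-aphelion v_a = √[μ(2/r₂ − 1/a_t)] = 1981 m/s.
Δv₂ = v_c2 − v_a = 4833 m/s.
= 4.833 km/s.

Δv ≈ 4.83 km/s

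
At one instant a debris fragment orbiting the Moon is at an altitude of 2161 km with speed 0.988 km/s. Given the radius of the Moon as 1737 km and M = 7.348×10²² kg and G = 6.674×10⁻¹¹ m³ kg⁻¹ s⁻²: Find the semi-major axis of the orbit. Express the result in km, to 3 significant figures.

μ = GM = 6.674×10⁻¹¹ × 7.348×10²² = 4.904×10¹² m³/s².
r = 1737 + 2161 = 3898.0 km = 3.898×10⁶ m.
Vis-viva rearranged: 1/a = 2/r − v²/μ = 5.131×10⁻⁷ − 1.990×10⁻⁷ = 3.140×10⁻⁷ m⁻¹.
a = 3.184×10⁶ m = 3184.4 km.

a ≈ 3180 km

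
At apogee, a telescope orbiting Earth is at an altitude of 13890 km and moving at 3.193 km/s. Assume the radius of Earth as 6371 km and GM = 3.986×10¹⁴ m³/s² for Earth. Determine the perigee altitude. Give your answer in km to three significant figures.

perigee altitude ≈ 715 km

r_a = 6371 + 13890 = 20261 km = 2.026×10⁷ m.
Specific energy ε = v²/2 − μ/r = -1.458×10⁷ J/kg, so a = −μ/(2ε) = 1.367×10⁷ m.
The apsides satisfy r_p + r_a = 2a, so the perigee radius is 2a − r_a = 7.086×10⁶ m = 7086.0 km.
Perigee altitude = 7086.0 − 6371 = 715.00 km.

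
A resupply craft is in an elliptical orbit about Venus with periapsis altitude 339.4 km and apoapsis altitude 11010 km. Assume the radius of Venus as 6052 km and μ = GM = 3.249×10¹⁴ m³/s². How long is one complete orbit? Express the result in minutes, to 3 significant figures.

T ≈ 233 minutes

r_p = 6052 + 339.4 = 6391.4 km = 6.3914×10⁶ m.
r_a = 6052 + 11010 = 17062 km = 1.7062×10⁷ m.
Semi-major axis a = (r_p + r_a)/2 = (6391.4 + 17062)/2 = 11727 km = 1.173×10⁷ m.
By Kepler's third law T = 2π√(a³/μ) = 2π × 2.228×10³ = 1.400×10⁴ s.
= 233.3 minutes.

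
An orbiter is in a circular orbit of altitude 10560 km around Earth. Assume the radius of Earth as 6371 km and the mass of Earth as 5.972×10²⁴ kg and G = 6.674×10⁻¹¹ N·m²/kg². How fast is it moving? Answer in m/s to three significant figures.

v ≈ 4850 m/s

μ = GM = 6.674×10⁻¹¹ × 5.972×10²⁴ = 3.986×10¹⁴ m³/s².
r = 6371 + 10560 = 16931 km = 1.6931×10⁷ m.
For a circular orbit v = √(μ/r) = √(3.986×10¹⁴ / 1.693×10⁷) = √(2.354×10⁷) = 4852 m/s.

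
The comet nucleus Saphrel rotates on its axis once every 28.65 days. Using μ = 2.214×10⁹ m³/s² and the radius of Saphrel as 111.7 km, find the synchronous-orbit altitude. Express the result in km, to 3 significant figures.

h_sync ≈ 6890 km

T = 28.65 days = 2.475×10⁶ s.
A synchronous orbit has period T, so by Kepler's third law a = (μT²/4π²)^(1/3).
μT²/4π² = 2.214×10⁹ × (2.475×10⁶)² / 39.48 = 3.436×10²⁰ m³.
a = 7.004×10⁶ m = 7004.3 km.
Altitude h = a − R = 7004.3 − 111.7 = 6892.6 km.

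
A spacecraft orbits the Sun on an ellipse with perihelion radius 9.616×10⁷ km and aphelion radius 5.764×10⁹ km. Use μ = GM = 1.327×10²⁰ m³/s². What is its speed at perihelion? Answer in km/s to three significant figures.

v ≈ 52.1 km/s

Semi-major axis a = (r_p + r_a)/2 = 2.9301×10⁹ km = 2.930×10¹² m.
Vis-viva: v² = μ(2/r − 1/a) = 1.327×10²⁰ × (2.080×10⁻¹¹ − 3.413×10⁻¹³) = 2.715×10⁹ m²/s².
v = 52100 m/s = 52.10 km/s.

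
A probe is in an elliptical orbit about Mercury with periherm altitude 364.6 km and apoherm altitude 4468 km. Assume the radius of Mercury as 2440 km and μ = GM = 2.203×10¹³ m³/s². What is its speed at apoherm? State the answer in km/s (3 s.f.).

v ≈ 1.36 km/s

r_p = 2440 + 364.6 = 2804.6 km = 2.8046×10⁶ m.
r_a = 2440 + 4468 = 6908.0 km = 6.9080×10⁶ m.
Semi-major axis a = (r_p + r_a)/2 = 4856.3 km = 4.856×10⁶ m.
Vis-viva: v² = μ(2/r − 1/a) = 2.203×10¹³ × (2.895×10⁻⁷ − 2.059×10⁻⁷) = 1.842×10⁶ m²/s².
v = 1357 m/s = 1.357 km/s.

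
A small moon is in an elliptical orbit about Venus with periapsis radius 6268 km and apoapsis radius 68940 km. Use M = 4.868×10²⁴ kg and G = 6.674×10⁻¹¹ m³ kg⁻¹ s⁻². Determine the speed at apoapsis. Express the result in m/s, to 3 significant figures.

μ = GM = 6.674×10⁻¹¹ × 4.868×10²⁴ = 3.249×10¹⁴ m³/s².
Semi-major axis a = (r_p + r_a)/2 = 37604 km = 3.760×10⁷ m.
Vis-viva: v² = μ(2/r − 1/a) = 3.249×10¹⁴ × (2.901×10⁻⁸ − 2.659×10⁻⁸) = 7.855×10⁵ m²/s².
v = 886.3 m/s.

v ≈ 886 m/s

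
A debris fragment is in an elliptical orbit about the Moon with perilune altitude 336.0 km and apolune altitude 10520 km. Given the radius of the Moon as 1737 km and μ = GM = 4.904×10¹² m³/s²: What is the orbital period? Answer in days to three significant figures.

T ≈ 0.63 days

r_p = 1737 + 336.0 = 2073.0 km = 2.0730×10⁶ m.
r_a = 1737 + 10520 = 12257 km = 1.2257×10⁷ m.
Semi-major axis a = (r_p + r_a)/2 = (2073.0 + 12257)/2 = 7165.0 km = 7.165×10⁶ m.
By Kepler's third law T = 2π√(a³/μ) = 2π × 8.661×10³ = 5.442×10⁴ s.
= 0.6298 days.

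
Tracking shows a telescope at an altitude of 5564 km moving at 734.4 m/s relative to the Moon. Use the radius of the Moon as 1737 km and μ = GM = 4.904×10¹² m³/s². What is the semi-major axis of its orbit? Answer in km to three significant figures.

a ≈ 6100 km

r = 1737 + 5564 = 7301.0 km = 7.301×10⁶ m.
Vis-viva rearranged: 1/a = 2/r − v²/μ = 2.739×10⁻⁷ − 1.100×10⁻⁷ = 1.640×10⁻⁷ m⁻¹.
a = 6.099×10⁶ m = 6099.2 km.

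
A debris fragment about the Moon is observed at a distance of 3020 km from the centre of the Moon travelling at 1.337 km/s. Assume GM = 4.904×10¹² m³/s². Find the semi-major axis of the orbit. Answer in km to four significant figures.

r = 3.020×10⁶ m.
Specific orbital energy ε = v²/2 − μ/r = (1337)²/2 − 4.904×10¹²/3.020×10⁶ = -7.301×10⁵ J/kg.
Since ε = −μ/(2a), a = −μ/(2ε) = 3.359×10⁶ m = 3358.6 km.

a ≈ 3359 km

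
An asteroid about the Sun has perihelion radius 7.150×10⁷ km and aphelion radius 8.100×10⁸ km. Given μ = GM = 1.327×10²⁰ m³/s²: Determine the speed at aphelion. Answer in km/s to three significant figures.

v ≈ 5.16 km/s

Semi-major axis a = (r_p + r_a)/2 = 4.4075×10⁸ km = 4.408×10¹¹ m.
Vis-viva: v² = μ(2/r − 1/a) = 1.327×10²⁰ × (2.469×10⁻¹² − 2.269×10⁻¹²) = 2.658×10⁷ m²/s².
v = 5155 m/s = 5.155 km/s.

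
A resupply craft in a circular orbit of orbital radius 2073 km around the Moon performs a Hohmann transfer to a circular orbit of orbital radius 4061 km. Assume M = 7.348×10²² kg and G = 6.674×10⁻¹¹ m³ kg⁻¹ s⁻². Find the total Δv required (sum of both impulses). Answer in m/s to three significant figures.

μ = GM = 6.674×10⁻¹¹ × 7.348×10²² = 4.904×10¹² m³/s².
r₁ = 2073 km = 2.073×10⁶ m.
r₂ = 4061 km = 4.061×10⁶ m.
Transfer ellipse a_t = (r₁ + r₂)/2 = 3.067×10⁶ m.
At r₁: circular v_c1 = √(μ/r₁) = 1538 m/s; transfer-perilune v_p = √[μ(2/r₁ − 1/a_t)] = 1770 m/s.
Δv₁ = v_p − v_c1 = 231.8 m/s.
At r₂: circular v_c2 = √(μ/r₂) = 1099 m/s; transfer-apolune v_a = √[μ(2/r₂ − 1/a_t)] = 903.4 m/s.
Δv₂ = v_c2 − v_a = 195.5 m/s.
Total Δv = Δv₁ + Δv₂ = 427.2 m/s.

Δv_total ≈ 427 m/s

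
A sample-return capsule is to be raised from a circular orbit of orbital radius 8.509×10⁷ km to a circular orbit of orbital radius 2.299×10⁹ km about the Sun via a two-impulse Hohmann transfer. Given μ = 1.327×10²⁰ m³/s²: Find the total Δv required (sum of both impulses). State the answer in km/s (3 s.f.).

Δv_total ≈ 20.9 km/s

r₁ = 8.509×10⁷ km = 8.509×10¹⁰ m.
r₂ = 2.299×10⁹ km = 2.299×10¹² m.
Transfer ellipse a_t = (r₁ + r₂)/2 = 1.192×10¹² m.
At r₁: circular v_c1 = √(μ/r₁) = 39490 m/s; transfer-perihelion v_p = √[μ(2/r₁ − 1/a_t)] = 54840 m/s.
Δv₁ = v_p − v_c1 = 15350 m/s.
At r₂: circular v_c2 = √(μ/r₂) = 7597 m/s; transfer-aphelion v_a = √[μ(2/r₂ − 1/a_t)] = 2030 m/s.
Δv₂ = v_c2 − v_a = 5568 m/s.
Total Δv = Δv₁ + Δv₂ = 20920 m/s = 20.92 km/s.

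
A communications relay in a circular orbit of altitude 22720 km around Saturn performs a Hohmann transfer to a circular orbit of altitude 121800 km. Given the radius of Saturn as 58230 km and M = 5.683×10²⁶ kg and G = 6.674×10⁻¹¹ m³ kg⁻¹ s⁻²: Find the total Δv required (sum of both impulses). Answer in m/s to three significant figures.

Δv_total ≈ 6860 m/s

μ = GM = 6.674×10⁻¹¹ × 5.683×10²⁶ = 3.793×10¹⁶ m³/s².
r₁ = 58230 + 22720 = 80950 km = 8.0950×10⁷ m.
r₂ = 58230 + 121800 = 180030 km = 1.8003×10⁸ m.
Transfer ellipse a_t = (r₁ + r₂)/2 = 1.305×10⁸ m.
At r₁: circular v_c1 = √(μ/r₁) = 21650 m/s; transfer-perikrone v_p = √[μ(2/r₁ − 1/a_t)] = 25420 m/s.
Δv₁ = v_p − v_c1 = 3779 m/s.
At r₂: circular v_c2 = √(μ/r₂) = 14510 m/s; transfer-apokrone v_a = √[μ(2/r₂ − 1/a_t)] = 11430 m/s.
Δv₂ = v_c2 − v_a = 3083 m/s.
Total Δv = Δv₁ + Δv₂ = 6862 m/s.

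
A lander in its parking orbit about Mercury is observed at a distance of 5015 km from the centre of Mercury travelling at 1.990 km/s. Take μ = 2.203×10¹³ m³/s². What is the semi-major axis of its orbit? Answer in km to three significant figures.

r = 5.015×10⁶ m.
Specific orbital energy ε = v²/2 − μ/r = (1990)²/2 − 2.203×10¹³/5.015×10⁶ = -2.413×10⁶ J/kg.
Since ε = −μ/(2a), a = −μ/(2ε) = 4.565×10⁶ m = 4565.3 km.

a ≈ 4570 km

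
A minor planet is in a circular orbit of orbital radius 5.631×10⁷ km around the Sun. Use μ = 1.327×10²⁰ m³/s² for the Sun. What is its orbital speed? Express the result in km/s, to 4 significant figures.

r = 5.631×10⁷ km = 5.631×10¹⁰ m.
For a circular orbit v = √(μ/r) = √(1.327×10²⁰ / 5.631×10¹⁰) = √(2.357×10⁹) = 48540 m/s.
That is 48.54 km/s.

v ≈ 48.54 km/s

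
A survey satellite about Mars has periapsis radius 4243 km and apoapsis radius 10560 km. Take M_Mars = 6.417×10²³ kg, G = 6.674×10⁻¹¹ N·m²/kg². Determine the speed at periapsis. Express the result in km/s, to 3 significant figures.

μ = GM = 6.674×10⁻¹¹ × 6.417×10²³ = 4.283×10¹³ m³/s².
Semi-major axis a = (r_p + r_a)/2 = 7401.5 km = 7.402×10⁶ m.
Vis-viva: v² = μ(2/r − 1/a) = 4.283×10¹³ × (4.714×10⁻⁷ − 1.351×10⁻⁷) = 1.440×10⁷ m²/s².
v = 3795 m/s = 3.795 km/s.

v ≈ 3.79 km/s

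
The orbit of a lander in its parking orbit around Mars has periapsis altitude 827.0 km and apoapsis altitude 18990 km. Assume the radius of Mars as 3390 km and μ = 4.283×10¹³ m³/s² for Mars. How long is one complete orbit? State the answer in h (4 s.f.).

T ≈ 12.93 h

r_p = 3390 + 827.0 = 4217.0 km = 4.2170×10⁶ m.
r_a = 3390 + 18990 = 22380 km = 2.2380×10⁷ m.
Semi-major axis a = (r_p + r_a)/2 = (4217.0 + 22380)/2 = 13298 km = 1.330×10⁷ m.
By Kepler's third law T = 2π√(a³/μ) = 2π × 7.410×10³ = 4.656×10⁴ s.
= 12.93 h.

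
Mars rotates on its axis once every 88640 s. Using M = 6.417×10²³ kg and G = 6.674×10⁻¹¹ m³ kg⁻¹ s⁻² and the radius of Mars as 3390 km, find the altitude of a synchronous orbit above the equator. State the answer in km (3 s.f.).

μ = GM = 6.674×10⁻¹¹ × 6.417×10²³ = 4.283×10¹³ m³/s².
A synchronous orbit has period T, so by Kepler's third law a = (μT²/4π²)^(1/3).
μT²/4π² = 4.283×10¹³ × (8.864×10⁴)² / 39.48 = 8.524×10²¹ m³.
a = 2.043×10⁷ m = 20427 km.
Altitude h = a − R = 20427 − 3390 = 17037 km.

h_sync ≈ 17000 km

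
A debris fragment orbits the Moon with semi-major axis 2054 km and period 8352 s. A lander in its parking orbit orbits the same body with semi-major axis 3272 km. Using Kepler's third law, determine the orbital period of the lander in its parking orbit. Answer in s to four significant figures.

Kepler's third law: T² ∝ a³, so T₂ = T₁ (a₂/a₁)^(3/2).
a₂/a₁ = 1.593, (a₂/a₁)^(3/2) = 2.011.
T₂ = 8352 × 2.011 = 16790 s.

T₂ ≈ 16790 s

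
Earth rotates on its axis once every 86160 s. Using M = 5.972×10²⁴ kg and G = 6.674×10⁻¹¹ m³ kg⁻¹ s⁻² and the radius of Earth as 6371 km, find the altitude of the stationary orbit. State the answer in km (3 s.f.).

μ = GM = 6.674×10⁻¹¹ × 5.972×10²⁴ = 3.986×10¹⁴ m³/s².
A synchronous orbit has period T, so by Kepler's third law a = (μT²/4π²)^(1/3).
μT²/4π² = 3.986×10¹⁴ × (8.616×10⁴)² / 39.48 = 7.495×10²² m³.
a = 4.216×10⁷ m = 42162 km.
Altitude h = a − R = 42162 − 6371 = 35791 km.

h_sync ≈ 35800 km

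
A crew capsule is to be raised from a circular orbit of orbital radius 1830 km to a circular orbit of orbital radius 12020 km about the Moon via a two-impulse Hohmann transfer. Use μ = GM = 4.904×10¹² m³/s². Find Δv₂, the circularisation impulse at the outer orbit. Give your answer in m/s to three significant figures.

Δv ≈ 310 m/s

r₁ = 1830 km = 1.830×10⁶ m.
r₂ = 12020 km = 1.202×10⁷ m.
Transfer ellipse a_t = (r₁ + r₂)/2 = 6.925×10⁶ m.
At r₁: circular v_c1 = √(μ/r₁) = 1637 m/s; transfer-perilune v_p = √[μ(2/r₁ − 1/a_t)] = 2157 m/s.
At r₂: circular v_c2 = √(μ/r₂) = 638.7 m/s; transfer-apolune v_a = √[μ(2/r₂ − 1/a_t)] = 328.4 m/s.
Δv₂ = v_c2 − v_a = 310.4 m/s.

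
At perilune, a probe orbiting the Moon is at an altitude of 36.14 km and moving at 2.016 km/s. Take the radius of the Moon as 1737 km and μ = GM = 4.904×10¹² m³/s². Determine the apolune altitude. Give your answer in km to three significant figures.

apolune altitude ≈ 3170 km

r_p = 1737 + 36.14 = 1773.1 km = 1.773×10⁶ m.
Specific energy ε = v²/2 − μ/r = -7.336×10⁵ J/kg, so a = −μ/(2ε) = 3.342×10⁶ m.
The apsides satisfy r_p + r_a = 2a, so the apolune radius is 2a − r_p = 4.912×10⁶ m = 4911.8 km.
Apolune altitude = 4911.8 − 1737 = 3174.8 km.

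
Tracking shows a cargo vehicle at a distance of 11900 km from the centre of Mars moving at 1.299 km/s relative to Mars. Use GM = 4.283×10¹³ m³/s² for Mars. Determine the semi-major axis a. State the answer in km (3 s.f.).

r = 1.190×10⁷ m.
Vis-viva rearranged: 1/a = 2/r − v²/μ = 1.681×10⁻⁷ − 3.940×10⁻⁸ = 1.287×10⁻⁷ m⁻¹.
a = 7.772×10⁶ m = 7771.8 km.

a ≈ 7770 km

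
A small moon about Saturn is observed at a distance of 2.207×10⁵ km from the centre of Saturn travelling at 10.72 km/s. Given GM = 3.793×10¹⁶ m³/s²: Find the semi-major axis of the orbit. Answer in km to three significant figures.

r = 2.207×10⁸ m.
Vis-viva rearranged: 1/a = 2/r − v²/μ = 9.062×10⁻⁹ − 3.030×10⁻⁹ = 6.032×10⁻⁹ m⁻¹.
a = 1.658×10⁸ m = 1.6577×10⁵ km.

a ≈ 1.66×10⁵ km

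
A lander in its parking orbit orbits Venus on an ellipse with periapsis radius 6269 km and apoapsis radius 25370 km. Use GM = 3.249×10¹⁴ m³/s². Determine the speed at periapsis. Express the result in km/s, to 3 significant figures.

Semi-major axis a = (r_p + r_a)/2 = 15820 km = 1.582×10⁷ m.
Vis-viva: v² = μ(2/r − 1/a) = 3.249×10¹⁴ × (3.190×10⁻⁷ − 6.321×10⁻⁸) = 8.311×10⁷ m²/s².
v = 9117 m/s = 9.117 km/s.

v ≈ 9.12 km/s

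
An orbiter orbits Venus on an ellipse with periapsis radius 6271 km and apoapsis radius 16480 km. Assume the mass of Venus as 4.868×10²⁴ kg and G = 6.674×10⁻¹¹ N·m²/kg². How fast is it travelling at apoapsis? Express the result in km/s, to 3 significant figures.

μ = GM = 6.674×10⁻¹¹ × 4.868×10²⁴ = 3.249×10¹⁴ m³/s².
Semi-major axis a = (r_p + r_a)/2 = 11376 km = 1.138×10⁷ m.
Vis-viva: v² = μ(2/r − 1/a) = 3.249×10¹⁴ × (1.214×10⁻⁷ − 8.791×10⁻⁸) = 1.087×10⁷ m²/s².
v = 3297 m/s = 3.297 km/s.

v ≈ 3.30 km/s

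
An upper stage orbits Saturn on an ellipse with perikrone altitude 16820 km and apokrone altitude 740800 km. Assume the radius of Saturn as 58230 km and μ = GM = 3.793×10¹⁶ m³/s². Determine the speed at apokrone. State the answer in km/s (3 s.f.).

v ≈ 2.86 km/s

r_p = 58230 + 16820 = 75050 km = 7.5050×10⁷ m.
r_a = 58230 + 740800 = 799030 km = 7.9903×10⁸ m.
Semi-major axis a = (r_p + r_a)/2 = 4.3704×10⁵ km = 4.370×10⁸ m.
Vis-viva: v² = μ(2/r − 1/a) = 3.793×10¹⁶ × (2.503×10⁻⁹ − 2.288×10⁻⁹) = 8.152×10⁶ m²/s².
v = 2855 m/s = 2.855 km/s.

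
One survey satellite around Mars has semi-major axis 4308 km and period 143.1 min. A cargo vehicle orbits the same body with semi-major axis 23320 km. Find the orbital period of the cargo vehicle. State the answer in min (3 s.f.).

Kepler's third law: T² ∝ a³, so T₂ = T₁ (a₂/a₁)^(3/2).
a₂/a₁ = 5.413, (a₂/a₁)^(3/2) = 12.59.
T₂ = 143.1 × 12.59 = 1802 min.

T₂ ≈ 1800 min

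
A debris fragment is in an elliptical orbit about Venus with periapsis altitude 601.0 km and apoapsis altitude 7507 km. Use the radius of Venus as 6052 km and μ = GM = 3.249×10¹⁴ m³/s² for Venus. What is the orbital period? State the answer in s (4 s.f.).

r_p = 6052 + 601.0 = 6653.0 km = 6.6530×10⁶ m.
r_a = 6052 + 7507 = 13559 km = 1.3559×10⁷ m.
Semi-major axis a = (r_p + r_a)/2 = (6653.0 + 13559)/2 = 10106 km = 1.011×10⁷ m.
By Kepler's third law T = 2π√(a³/μ) = 2π × 1.782×10³ = 1.120×10⁴ s.

T ≈ 11200 s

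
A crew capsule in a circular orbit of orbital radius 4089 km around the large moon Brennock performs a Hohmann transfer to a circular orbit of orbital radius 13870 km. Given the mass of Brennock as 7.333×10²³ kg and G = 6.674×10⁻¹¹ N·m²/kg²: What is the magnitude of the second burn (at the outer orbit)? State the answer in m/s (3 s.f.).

μ = GM = 6.674×10⁻¹¹ × 7.333×10²³ = 4.894×10¹³ m³/s².
r₁ = 4089 km = 4.089×10⁶ m.
r₂ = 13870 km = 1.387×10⁷ m.
Transfer ellipse a_t = (r₁ + r₂)/2 = 8.980×10⁶ m.
At r₁: circular v_c1 = √(μ/r₁) = 3460 m/s; transfer-periapsis v_p = √[μ(2/r₁ − 1/a_t)] = 4300 m/s.
At r₂: circular v_c2 = √(μ/r₂) = 1878 m/s; transfer-apoapsis v_a = √[μ(2/r₂ − 1/a_t)] = 1268 m/s.
Δv₂ = v_c2 − v_a = 610.8 m/s.

Δv ≈ 611 m/s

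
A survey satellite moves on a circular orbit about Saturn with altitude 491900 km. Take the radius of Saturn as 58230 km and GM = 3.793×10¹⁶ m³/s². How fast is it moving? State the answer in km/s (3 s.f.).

r = 58230 + 491900 = 550130 km = 5.5013×10⁸ m.
For a circular orbit v = √(μ/r) = √(3.793×10¹⁶ / 5.501×10⁸) = √(6.895×10⁷) = 8303 m/s.
That is 8.303 km/s.

v ≈ 8.30 km/s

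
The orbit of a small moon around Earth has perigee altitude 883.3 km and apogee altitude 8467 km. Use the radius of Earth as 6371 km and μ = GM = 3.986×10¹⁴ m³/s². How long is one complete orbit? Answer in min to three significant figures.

T ≈ 193 min

r_p = 6371 + 883.3 = 7254.3 km = 7.2543×10⁶ m.
r_a = 6371 + 8467 = 14838 km = 1.4838×10⁷ m.
Semi-major axis a = (r_p + r_a)/2 = (7254.3 + 14838)/2 = 11046 km = 1.105×10⁷ m.
By Kepler's third law T = 2π√(a³/μ) = 2π × 1.839×10³ = 1.155×10⁴ s.
= 192.6 min.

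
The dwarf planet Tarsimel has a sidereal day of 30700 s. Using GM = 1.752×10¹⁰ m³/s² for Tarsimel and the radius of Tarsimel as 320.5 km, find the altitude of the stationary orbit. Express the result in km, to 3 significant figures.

A synchronous orbit has period T, so by Kepler's third law a = (μT²/4π²)^(1/3).
μT²/4π² = 1.752×10¹⁰ × (3.070×10⁴)² / 39.48 = 4.183×10¹⁷ m³.
a = 7.479×10⁵ m = 747.85 km.
Altitude h = a − R = 747.85 − 320.5 = 427.35 km.

h_sync ≈ 427 km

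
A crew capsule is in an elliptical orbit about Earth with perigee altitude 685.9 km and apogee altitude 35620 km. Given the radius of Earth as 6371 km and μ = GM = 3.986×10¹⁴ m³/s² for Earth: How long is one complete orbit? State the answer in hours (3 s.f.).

T ≈ 10.6 hours

r_p = 6371 + 685.9 = 7056.9 km = 7.0569×10⁶ m.
r_a = 6371 + 35620 = 41991 km = 4.1991×10⁷ m.
Semi-major axis a = (r_p + r_a)/2 = (7056.9 + 41991)/2 = 24524 km = 2.452×10⁷ m.
By Kepler's third law T = 2π√(a³/μ) = 2π × 6.083×10³ = 3.822×10⁴ s.
= 10.62 hours.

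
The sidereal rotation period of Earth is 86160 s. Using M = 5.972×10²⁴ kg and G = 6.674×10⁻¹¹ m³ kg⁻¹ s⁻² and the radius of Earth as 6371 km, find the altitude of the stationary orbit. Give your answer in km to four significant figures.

h_sync ≈ 35790 km

μ = GM = 6.674×10⁻¹¹ × 5.972×10²⁴ = 3.986×10¹⁴ m³/s².
A synchronous orbit has period T, so by Kepler's third law a = (μT²/4π²)^(1/3).
μT²/4π² = 3.986×10¹⁴ × (8.616×10⁴)² / 39.48 = 7.495×10²² m³.
a = 4.216×10⁷ m = 42162 km.
Altitude h = a − R = 42162 − 6371 = 35791 km.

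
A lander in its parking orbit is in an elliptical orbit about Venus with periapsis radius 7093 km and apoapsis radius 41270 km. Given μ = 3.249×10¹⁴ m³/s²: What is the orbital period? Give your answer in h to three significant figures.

Semi-major axis a = (r_p + r_a)/2 = (7093.0 + 41270)/2 = 24182 km = 2.418×10⁷ m.
By Kepler's third law T = 2π√(a³/μ) = 2π × 6.597×10³ = 4.145×10⁴ s.
= 11.51 h.

T ≈ 11.5 h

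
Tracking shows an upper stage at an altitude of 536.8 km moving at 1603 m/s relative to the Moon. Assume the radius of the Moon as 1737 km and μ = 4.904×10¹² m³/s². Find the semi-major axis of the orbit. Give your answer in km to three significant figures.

a ≈ 2810 km

r = 1737 + 536.8 = 2273.8 km = 2.274×10⁶ m.
Vis-viva rearranged: 1/a = 2/r − v²/μ = 8.796×10⁻⁷ − 5.240×10⁻⁷ = 3.556×10⁻⁷ m⁻¹.
a = 2.812×10⁶ m = 2812.1 km.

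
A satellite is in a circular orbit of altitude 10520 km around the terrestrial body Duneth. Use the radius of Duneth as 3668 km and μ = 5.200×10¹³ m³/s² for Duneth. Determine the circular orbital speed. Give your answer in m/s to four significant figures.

v ≈ 1914 m/s

r = 3668 + 10520 = 14188 km = 1.4188×10⁷ m.
For a circular orbit v = √(μ/r) = √(5.200×10¹³ / 1.419×10⁷) = √(3.665×10⁶) = 1914 m/s.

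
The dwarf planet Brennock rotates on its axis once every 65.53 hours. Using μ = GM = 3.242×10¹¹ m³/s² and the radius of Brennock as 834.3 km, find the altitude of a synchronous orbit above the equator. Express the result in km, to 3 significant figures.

T = 65.53 hours = 2.359×10⁵ s.
A synchronous orbit has period T, so by Kepler's third law a = (μT²/4π²)^(1/3).
μT²/4π² = 3.242×10¹¹ × (2.359×10⁵)² / 39.48 = 4.570×10²⁰ m³.
a = 7.703×10⁶ m = 7702.8 km.
Altitude h = a − R = 7702.8 − 834.3 = 6868.5 km.

h_sync ≈ 6870 km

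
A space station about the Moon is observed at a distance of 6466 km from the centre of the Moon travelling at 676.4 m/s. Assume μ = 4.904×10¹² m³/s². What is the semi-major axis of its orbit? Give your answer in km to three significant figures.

a ≈ 4630 km

r = 6.466×10⁶ m.
Specific orbital energy ε = v²/2 − μ/r = (676.4)²/2 − 4.904×10¹²/6.466×10⁶ = -5.297×10⁵ J/kg.
Since ε = −μ/(2a), a = −μ/(2ε) = 4.629×10⁶ m = 4629.3 km.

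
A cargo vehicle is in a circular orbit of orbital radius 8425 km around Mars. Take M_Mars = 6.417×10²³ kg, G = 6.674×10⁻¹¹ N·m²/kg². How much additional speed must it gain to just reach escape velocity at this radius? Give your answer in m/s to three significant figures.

Δv ≈ 934 m/s

μ = GM = 6.674×10⁻¹¹ × 6.417×10²³ = 4.283×10¹³ m³/s².
r = 8425 km = 8.425×10⁶ m.
Circular speed v_c = √(μ/r) = 2255 m/s.
Escape speed v_esc = √(2μ/r) = √2 × v_c = 3189 m/s.
Δv = v_esc − v_c = 933.9 m/s.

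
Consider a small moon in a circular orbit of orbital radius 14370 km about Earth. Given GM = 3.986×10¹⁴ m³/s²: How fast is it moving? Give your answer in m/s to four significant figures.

r = 14370 km = 1.437×10⁷ m.
For a circular orbit v = √(μ/r) = √(3.986×10¹⁴ / 1.437×10⁷) = √(2.774×10⁷) = 5267 m/s.

v ≈ 5267 m/s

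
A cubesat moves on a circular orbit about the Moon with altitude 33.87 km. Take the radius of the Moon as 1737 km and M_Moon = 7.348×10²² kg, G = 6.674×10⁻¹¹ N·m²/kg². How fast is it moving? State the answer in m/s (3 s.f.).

v ≈ 1660 m/s

μ = GM = 6.674×10⁻¹¹ × 7.348×10²² = 4.904×10¹² m³/s².
r = 1737 + 33.87 = 1770.9 km = 1.7709×10⁶ m.
For a circular orbit v = √(μ/r) = √(4.904×10¹² / 1.771×10⁶) = √(2.769×10⁶) = 1664 m/s.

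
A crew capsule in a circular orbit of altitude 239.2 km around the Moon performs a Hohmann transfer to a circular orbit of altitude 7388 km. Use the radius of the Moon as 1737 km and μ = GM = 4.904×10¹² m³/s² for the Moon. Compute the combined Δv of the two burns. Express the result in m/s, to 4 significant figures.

Δv_total ≈ 740.2 m/s

r₁ = 1737 + 239.2 = 1976.2 km = 1.9762×10⁶ m.
r₂ = 1737 + 7388 = 9125.0 km = 9.1250×10⁶ m.
Transfer ellipse a_t = (r₁ + r₂)/2 = 5.551×10⁶ m.
At r₁: circular v_c1 = √(μ/r₁) = 1575 m/s; transfer-perilune v_p = √[μ(2/r₁ − 1/a_t)] = 2020 m/s.
Δv₁ = v_p − v_c1 = 444.5 m/s.
At r₂: circular v_c2 = √(μ/r₂) = 733.1 m/s; transfer-apolune v_a = √[μ(2/r₂ − 1/a_t)] = 437.4 m/s.
Δv₂ = v_c2 − v_a = 295.7 m/s.
Total Δv = Δv₁ + Δv₂ = 740.2 m/s.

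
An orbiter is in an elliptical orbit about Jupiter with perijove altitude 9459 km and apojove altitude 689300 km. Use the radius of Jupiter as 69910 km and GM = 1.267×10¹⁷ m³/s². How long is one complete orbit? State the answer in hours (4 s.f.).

T ≈ 42.10 hours

r_p = 69910 + 9459 = 79369 km = 7.9369×10⁷ m.
r_a = 69910 + 689300 = 759210 km = 7.5921×10⁸ m.
Semi-major axis a = (r_p + r_a)/2 = (79369 + 7.5921×10⁵)/2 = 4.1929×10⁵ km = 4.193×10⁸ m.
By Kepler's third law T = 2π√(a³/μ) = 2π × 2.412×10⁴ = 1.516×10⁵ s.
= 42.10 hours.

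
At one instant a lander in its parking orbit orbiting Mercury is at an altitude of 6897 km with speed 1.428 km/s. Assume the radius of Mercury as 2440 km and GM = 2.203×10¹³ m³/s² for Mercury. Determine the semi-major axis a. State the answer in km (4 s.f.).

r = 2440 + 6897 = 9337.0 km = 9.337×10⁶ m.
Vis-viva rearranged: 1/a = 2/r − v²/μ = 2.142×10⁻⁷ − 9.256×10⁻⁸ = 1.216×10⁻⁷ m⁻¹.
a = 8.221×10⁶ m = 8221.1 km.

a ≈ 8221 km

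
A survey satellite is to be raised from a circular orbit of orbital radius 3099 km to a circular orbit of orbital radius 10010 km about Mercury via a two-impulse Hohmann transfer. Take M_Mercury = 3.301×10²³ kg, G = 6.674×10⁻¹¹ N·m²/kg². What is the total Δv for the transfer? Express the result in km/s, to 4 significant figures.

Δv_total ≈ 1.092 km/s

μ = GM = 6.674×10⁻¹¹ × 3.301×10²³ = 2.203×10¹³ m³/s².
r₁ = 3099 km = 3.099×10⁶ m.
r₂ = 10010 km = 1.001×10⁷ m.
Transfer ellipse a_t = (r₁ + r₂)/2 = 6.554×10⁶ m.
At r₁: circular v_c1 = √(μ/r₁) = 2666 m/s; transfer-periherm v_p = √[μ(2/r₁ − 1/a_t)] = 3295 m/s.
Δv₁ = v_p − v_c1 = 628.7 m/s.
At r₂: circular v_c2 = √(μ/r₂) = 1484 m/s; transfer-apoherm v_a = √[μ(2/r₂ − 1/a_t)] = 1020 m/s.
Δv₂ = v_c2 − v_a = 463.4 m/s.
Total Δv = Δv₁ + Δv₂ = 1092 m/s = 1.092 km/s.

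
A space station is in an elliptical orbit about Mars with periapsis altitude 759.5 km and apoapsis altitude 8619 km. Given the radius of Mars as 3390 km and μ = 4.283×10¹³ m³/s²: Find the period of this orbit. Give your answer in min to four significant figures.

r_p = 3390 + 759.5 = 4149.5 km = 4.1495×10⁶ m.
r_a = 3390 + 8619 = 12009 km = 1.2009×10⁷ m.
Semi-major axis a = (r_p + r_a)/2 = (4149.5 + 12009)/2 = 8079.2 km = 8.079×10⁶ m.
By Kepler's third law T = 2π√(a³/μ) = 2π × 3.509×10³ = 2.205×10⁴ s.
= 367.5 min.

T ≈ 367.5 min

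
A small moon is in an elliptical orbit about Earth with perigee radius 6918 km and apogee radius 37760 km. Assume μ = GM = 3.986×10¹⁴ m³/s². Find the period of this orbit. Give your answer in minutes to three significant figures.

Semi-major axis a = (r_p + r_a)/2 = (6918.0 + 37760)/2 = 22339 km = 2.234×10⁷ m.
By Kepler's third law T = 2π√(a³/μ) = 2π × 5.288×10³ = 3.323×10⁴ s.
= 553.8 minutes.

T ≈ 554 minutes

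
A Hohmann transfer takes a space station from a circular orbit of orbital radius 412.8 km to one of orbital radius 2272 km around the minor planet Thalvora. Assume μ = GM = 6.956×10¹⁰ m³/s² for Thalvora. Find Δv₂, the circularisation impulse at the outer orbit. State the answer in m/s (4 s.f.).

r₁ = 412.8 km = 4.128×10⁵ m.
r₂ = 2272 km = 2.272×10⁶ m.
Transfer ellipse a_t = (r₁ + r₂)/2 = 1.342×10⁶ m.
At r₁: circular v_c1 = √(μ/r₁) = 410.5 m/s; transfer-periapsis v_p = √[μ(2/r₁ − 1/a_t)] = 534.0 m/s.
At r₂: circular v_c2 = √(μ/r₂) = 175.0 m/s; transfer-apoapsis v_a = √[μ(2/r₂ − 1/a_t)] = 97.03 m/s.
Δv₂ = v_c2 − v_a = 77.95 m/s.

Δv ≈ 77.95 m/s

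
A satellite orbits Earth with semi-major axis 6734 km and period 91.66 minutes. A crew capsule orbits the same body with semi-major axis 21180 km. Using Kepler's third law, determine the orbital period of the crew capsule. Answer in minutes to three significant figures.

T₂ ≈ 511 minutes

Kepler's third law: T² ∝ a³, so T₂ = T₁ (a₂/a₁)^(3/2).
a₂/a₁ = 3.145, (a₂/a₁)^(3/2) = 5.578.
T₂ = 91.66 × 5.578 = 511.3 minutes.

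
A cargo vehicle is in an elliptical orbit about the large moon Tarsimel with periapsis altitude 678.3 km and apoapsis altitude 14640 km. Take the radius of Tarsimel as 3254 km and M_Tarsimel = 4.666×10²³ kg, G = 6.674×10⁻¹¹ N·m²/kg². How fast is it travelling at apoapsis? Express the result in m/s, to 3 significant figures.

μ = GM = 6.674×10⁻¹¹ × 4.666×10²³ = 3.114×10¹³ m³/s².
r_p = 3254 + 678.3 = 3932.3 km = 3.9323×10⁶ m.
r_a = 3254 + 14640 = 17894 km = 1.7894×10⁷ m.
Semi-major axis a = (r_p + r_a)/2 = 10913 km = 1.091×10⁷ m.
Vis-viva: v² = μ(2/r − 1/a) = 3.114×10¹³ × (1.118×10⁻⁷ − 9.163×10⁻⁸) = 6.271×10⁵ m²/s².
v = 791.9 m/s.

v ≈ 792 m/s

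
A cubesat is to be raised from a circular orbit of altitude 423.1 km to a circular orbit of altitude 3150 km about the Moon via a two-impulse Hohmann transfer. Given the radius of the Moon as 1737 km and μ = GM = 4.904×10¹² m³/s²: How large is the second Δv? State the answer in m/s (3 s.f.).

r₁ = 1737 + 423.1 = 2160.1 km = 2.1601×10⁶ m.
r₂ = 1737 + 3150 = 4887.0 km = 4.8870×10⁶ m.
Transfer ellipse a_t = (r₁ + r₂)/2 = 3.524×10⁶ m.
At r₁: circular v_c1 = √(μ/r₁) = 1507 m/s; transfer-perilune v_p = √[μ(2/r₁ − 1/a_t)] = 1774 m/s.
At r₂: circular v_c2 = √(μ/r₂) = 1002 m/s; transfer-apolune v_a = √[μ(2/r₂ − 1/a_t)] = 784.3 m/s.
Δv₂ = v_c2 − v_a = 217.4 m/s.

Δv ≈ 217 m/s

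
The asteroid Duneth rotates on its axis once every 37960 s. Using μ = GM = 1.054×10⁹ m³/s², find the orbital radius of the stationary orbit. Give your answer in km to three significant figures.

A synchronous orbit has period T, so by Kepler's third law a = (μT²/4π²)^(1/3).
μT²/4π² = 1.054×10⁹ × (3.796×10⁴)² / 39.48 = 3.847×10¹⁶ m³.
a = 3.376×10⁵ m = 337.58 km.

r_sync ≈ 338 km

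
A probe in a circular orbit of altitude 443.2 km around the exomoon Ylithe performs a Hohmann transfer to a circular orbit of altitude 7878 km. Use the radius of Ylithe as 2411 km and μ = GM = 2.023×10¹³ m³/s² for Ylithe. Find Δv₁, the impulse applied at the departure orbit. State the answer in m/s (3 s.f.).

Δv ≈ 669 m/s

r₁ = 2411 + 443.2 = 2854.2 km = 2.8542×10⁶ m.
r₂ = 2411 + 7878 = 10289 km = 1.0289×10⁷ m.
Transfer ellipse a_t = (r₁ + r₂)/2 = 6.572×10⁶ m.
At r₁: circular v_c1 = √(μ/r₁) = 2662 m/s; transfer-periapsis v_p = √[μ(2/r₁ − 1/a_t)] = 3331 m/s.
Δv₁ = v_p − v_c1 = 669.0 m/s.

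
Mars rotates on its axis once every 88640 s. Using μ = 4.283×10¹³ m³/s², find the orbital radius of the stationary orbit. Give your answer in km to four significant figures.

A synchronous orbit has period T, so by Kepler's third law a = (μT²/4π²)^(1/3).
μT²/4π² = 4.283×10¹³ × (8.864×10⁴)² / 39.48 = 8.524×10²¹ m³.
a = 2.043×10⁷ m = 20428 km.

r_sync ≈ 20430 km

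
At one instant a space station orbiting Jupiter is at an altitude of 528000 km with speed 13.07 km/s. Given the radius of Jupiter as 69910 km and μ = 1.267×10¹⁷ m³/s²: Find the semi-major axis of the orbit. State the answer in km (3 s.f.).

r = 69910 + 528000 = 5.9791×10⁵ km = 5.979×10⁸ m.
Vis-viva rearranged: 1/a = 2/r − v²/μ = 3.345×10⁻⁹ − 1.348×10⁻⁹ = 1.997×10⁻⁹ m⁻¹.
a = 5.008×10⁸ m = 5.0082×10⁵ km.

a ≈ 5.01×10⁵ km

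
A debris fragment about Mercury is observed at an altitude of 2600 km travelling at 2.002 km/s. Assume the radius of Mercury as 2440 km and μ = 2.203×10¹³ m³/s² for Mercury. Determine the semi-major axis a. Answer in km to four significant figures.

r = 2440 + 2600 = 5040.0 km = 5.040×10⁶ m.
Specific orbital energy ε = v²/2 − μ/r = (2002)²/2 − 2.203×10¹³/5.040×10⁶ = -2.367×10⁶ J/kg.
Since ε = −μ/(2a), a = −μ/(2ε) = 4.654×10⁶ m = 4653.5 km.

a ≈ 4654 km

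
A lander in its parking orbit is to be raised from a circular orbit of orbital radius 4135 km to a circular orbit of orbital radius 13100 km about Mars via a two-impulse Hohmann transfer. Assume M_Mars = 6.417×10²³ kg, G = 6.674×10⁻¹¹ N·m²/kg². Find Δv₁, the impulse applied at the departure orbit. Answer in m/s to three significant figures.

Δv ≈ 750 m/s

μ = GM = 6.674×10⁻¹¹ × 6.417×10²³ = 4.283×10¹³ m³/s².
r₁ = 4135 km = 4.135×10⁶ m.
r₂ = 13100 km = 1.310×10⁷ m.
Transfer ellipse a_t = (r₁ + r₂)/2 = 8.618×10⁶ m.
At r₁: circular v_c1 = √(μ/r₁) = 3218 m/s; transfer-periapsis v_p = √[μ(2/r₁ − 1/a_t)] = 3968 m/s.
Δv₁ = v_p − v_c1 = 749.7 m/s.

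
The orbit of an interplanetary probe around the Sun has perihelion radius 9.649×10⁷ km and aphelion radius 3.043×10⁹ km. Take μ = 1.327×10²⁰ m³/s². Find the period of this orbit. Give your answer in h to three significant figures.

T ≈ 298000 h

Semi-major axis a = (r_p + r_a)/2 = (9.6490×10⁷ + 3.0430×10⁹)/2 = 1.5697×10⁹ km = 1.570×10¹² m.
By Kepler's third law T = 2π√(a³/μ) = 2π × 1.707×10⁸ = 1.073×10⁹ s.
= 2.980×10⁵ h.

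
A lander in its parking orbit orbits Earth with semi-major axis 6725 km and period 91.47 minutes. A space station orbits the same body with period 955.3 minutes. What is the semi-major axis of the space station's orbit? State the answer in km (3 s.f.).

a₂ ≈ 32100 km

Kepler's third law: a³ ∝ T², so a₂ = a₁ (T₂/T₁)^(2/3).
T₂/T₁ = 10.44, (T₂/T₁)^(2/3) = 4.778.
a₂ = 6725 × 4.778 = 32130 km.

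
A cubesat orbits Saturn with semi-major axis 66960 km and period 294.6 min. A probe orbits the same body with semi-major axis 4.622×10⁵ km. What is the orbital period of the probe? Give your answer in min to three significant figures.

T₂ ≈ 5340 min

Kepler's third law: T² ∝ a³, so T₂ = T₁ (a₂/a₁)^(3/2).
a₂/a₁ = 6.903, (a₂/a₁)^(3/2) = 18.14.
T₂ = 294.6 × 18.14 = 5343 min.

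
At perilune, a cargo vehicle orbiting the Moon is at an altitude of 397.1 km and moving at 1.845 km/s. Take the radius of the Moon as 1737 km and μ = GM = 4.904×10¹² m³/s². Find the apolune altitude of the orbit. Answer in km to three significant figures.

r_p = 1737 + 397.1 = 2134.1 km = 2.134×10⁶ m.
Specific energy ε = v²/2 − μ/r = -5.959×10⁵ J/kg, so a = −μ/(2ε) = 4.115×10⁶ m.
The apsides satisfy r_p + r_a = 2a, so the apolune radius is 2a − r_p = 6.095×10⁶ m = 6095.3 km.
Apolune altitude = 6095.3 − 1737 = 4358.3 km.

apolune altitude ≈ 4360 km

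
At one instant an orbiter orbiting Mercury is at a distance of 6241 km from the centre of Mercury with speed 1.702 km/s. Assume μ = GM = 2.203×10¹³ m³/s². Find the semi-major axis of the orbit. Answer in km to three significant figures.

a ≈ 5290 km

r = 6.241×10⁶ m.
Vis-viva rearranged: 1/a = 2/r − v²/μ = 3.205×10⁻⁷ − 1.315×10⁻⁷ = 1.890×10⁻⁷ m⁻¹.
a = 5.292×10⁶ m = 5291.9 km.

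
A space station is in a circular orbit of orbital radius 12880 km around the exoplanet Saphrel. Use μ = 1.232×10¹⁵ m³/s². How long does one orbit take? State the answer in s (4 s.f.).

r = 12880 km = 1.288×10⁷ m.
Kepler's third law: T = 2π√(r³/μ) = 2π√((1.288×10⁷)³ / 1.232×10¹⁵).
r³/μ = 1.734×10⁶ s², so T = 2π × 1.317×10³ = 8.275×10³ s.

T ≈ 8275 s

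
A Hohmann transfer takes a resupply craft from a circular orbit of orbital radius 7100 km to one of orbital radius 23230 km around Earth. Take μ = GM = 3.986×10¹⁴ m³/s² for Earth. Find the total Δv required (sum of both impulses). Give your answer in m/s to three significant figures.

Δv_total ≈ 3090 m/s

r₁ = 7100 km = 7.100×10⁶ m.
r₂ = 23230 km = 2.323×10⁷ m.
Transfer ellipse a_t = (r₁ + r₂)/2 = 1.516×10⁷ m.
At r₁: circular v_c1 = √(μ/r₁) = 7493 m/s; transfer-perigee v_p = √[μ(2/r₁ − 1/a_t)] = 9273 m/s.
Δv₁ = v_p − v_c1 = 1781 m/s.
At r₂: circular v_c2 = √(μ/r₂) = 4142 m/s; transfer-apogee v_a = √[μ(2/r₂ − 1/a_t)] = 2834 m/s.
Δv₂ = v_c2 − v_a = 1308 m/s.
Total Δv = Δv₁ + Δv₂ = 3089 m/s.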